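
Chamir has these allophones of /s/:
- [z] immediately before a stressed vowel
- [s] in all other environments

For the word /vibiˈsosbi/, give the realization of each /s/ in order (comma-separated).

Occurrence 1 (position 5): immediately before a stressed vowel → [z].
Occurrence 2 (position 7): no conditioning environment matches → elsewhere allophone [s].

[z], [s]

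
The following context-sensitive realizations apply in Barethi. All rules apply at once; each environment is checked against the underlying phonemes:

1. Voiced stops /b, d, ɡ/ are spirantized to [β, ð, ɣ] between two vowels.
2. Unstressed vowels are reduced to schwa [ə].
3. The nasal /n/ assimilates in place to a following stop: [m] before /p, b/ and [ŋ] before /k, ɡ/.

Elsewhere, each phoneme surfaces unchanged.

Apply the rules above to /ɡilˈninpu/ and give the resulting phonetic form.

/ɡ/ — word-initial; rule 1 does not apply here → [ɡ].
Rule 2 applies to /i/ (between /ɡ/ and /l/: in an unstressed syllable) → [ə].
/n/ (between /l/ and /i/): rule 3 targets it, but not before a labial or velar stop → unchanged [n].
/i/ (between /n/ and /n/): rule 2 targets it, but not in an unstressed syllable → unchanged [i].
Rule 3 applies to /n/ (between /i/ and /p/: before a labial or velar stop) → [m].
/u/ (word-final) occurs in an unstressed syllable → [ə] by rule 2.

[ɡəlˈnimpə]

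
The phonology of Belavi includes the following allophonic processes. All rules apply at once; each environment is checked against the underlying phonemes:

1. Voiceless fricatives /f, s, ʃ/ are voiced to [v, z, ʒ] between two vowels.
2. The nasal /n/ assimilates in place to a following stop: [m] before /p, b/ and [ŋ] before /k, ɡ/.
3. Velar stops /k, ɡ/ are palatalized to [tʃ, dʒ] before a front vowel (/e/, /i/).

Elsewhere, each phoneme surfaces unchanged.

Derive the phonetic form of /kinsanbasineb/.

[tʃinsambazineb]

/k/ (word-initial) occurs before a front vowel → [tʃ] by rule 3.
/n/ (between /i/ and /s/) is in the target of rule 2 but the environment (before a labial or velar stop) is not met → [n].
/s/ — between /n/ and /a/; rule 1 does not apply here → [s].
Rule 2 applies to /n/ (between /a/ and /b/: before a labial or velar stop) → [m].
Rule 1 applies to /s/ (between /a/ and /i/: between two vowels) → [z].
/n/ (between /i/ and /e/) fails the environment for rule 2, so it stays [n].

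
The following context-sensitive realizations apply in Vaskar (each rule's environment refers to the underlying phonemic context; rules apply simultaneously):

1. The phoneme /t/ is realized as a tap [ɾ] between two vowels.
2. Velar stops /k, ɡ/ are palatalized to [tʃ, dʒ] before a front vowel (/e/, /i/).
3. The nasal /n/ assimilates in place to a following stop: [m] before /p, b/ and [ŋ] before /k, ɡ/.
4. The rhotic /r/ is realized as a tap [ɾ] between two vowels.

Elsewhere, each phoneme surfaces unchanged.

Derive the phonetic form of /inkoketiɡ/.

/i/ (word-initial): no rule targets it → [i].
Rule 3 applies to /n/ (between /i/ and /k/: before a labial or velar stop) → [ŋ].
/k/ (between /n/ and /o/) fails the environment for rule 2, so it stays [k].
/o/ (between /k/ and /k/) is unaffected → [o].
/k/ (between /o/ and /e/) occurs before a front vowel → [tʃ] by rule 2.
/e/ — not in any rule's target class → [e].
/t/ — between /e/ and /i/, between two vowels — surfaces as [ɾ] (rule 1).
/i/ — not in any rule's target class → [i].
/ɡ/ (word-final): rule 2 targets it, but not before a front vowel → unchanged [ɡ].

[iŋkotʃeɾiɡ]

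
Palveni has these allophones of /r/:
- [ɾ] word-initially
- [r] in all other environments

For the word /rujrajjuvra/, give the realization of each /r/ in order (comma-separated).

[ɾ], [r], [r]

Occurrence 1 (position 1): word-initially → [ɾ].
Occurrence 2 (position 4): no conditioning environment matches → elsewhere allophone [r].
Occurrence 3 (position 10): no conditioning environment matches → elsewhere allophone [r].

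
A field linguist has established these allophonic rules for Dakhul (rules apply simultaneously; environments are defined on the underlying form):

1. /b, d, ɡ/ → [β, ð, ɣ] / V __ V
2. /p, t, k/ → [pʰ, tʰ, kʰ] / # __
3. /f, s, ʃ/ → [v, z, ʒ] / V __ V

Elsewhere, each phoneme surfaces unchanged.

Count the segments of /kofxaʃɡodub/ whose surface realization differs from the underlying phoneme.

2

Segments that undergo a rule: /k/ → [kʰ] (rule 2); /d/ → [ð] (rule 1).
All other segments surface unchanged.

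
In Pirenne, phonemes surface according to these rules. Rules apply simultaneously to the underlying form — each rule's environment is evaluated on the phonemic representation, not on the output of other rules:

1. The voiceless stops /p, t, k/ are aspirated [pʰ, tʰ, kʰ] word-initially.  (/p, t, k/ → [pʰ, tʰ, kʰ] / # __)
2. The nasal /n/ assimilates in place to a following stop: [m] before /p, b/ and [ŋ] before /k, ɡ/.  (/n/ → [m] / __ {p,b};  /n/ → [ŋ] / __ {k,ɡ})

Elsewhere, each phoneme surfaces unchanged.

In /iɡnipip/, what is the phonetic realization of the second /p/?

/p/ (word-final): rule 1 targets it, but not word-initially → unchanged [p].

[p]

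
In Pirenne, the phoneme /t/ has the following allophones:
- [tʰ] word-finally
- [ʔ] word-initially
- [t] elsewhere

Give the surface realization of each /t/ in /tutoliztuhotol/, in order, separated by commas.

Occurrence 1 (position 1): word-initially → [ʔ].
Occurrence 2 (position 3): no conditioning environment matches → elsewhere allophone [t].
Occurrence 3 (position 8): no conditioning environment matches → elsewhere allophone [t].
Occurrence 4 (position 12): no conditioning environment matches → elsewhere allophone [t].

[ʔ], [t], [t], [t]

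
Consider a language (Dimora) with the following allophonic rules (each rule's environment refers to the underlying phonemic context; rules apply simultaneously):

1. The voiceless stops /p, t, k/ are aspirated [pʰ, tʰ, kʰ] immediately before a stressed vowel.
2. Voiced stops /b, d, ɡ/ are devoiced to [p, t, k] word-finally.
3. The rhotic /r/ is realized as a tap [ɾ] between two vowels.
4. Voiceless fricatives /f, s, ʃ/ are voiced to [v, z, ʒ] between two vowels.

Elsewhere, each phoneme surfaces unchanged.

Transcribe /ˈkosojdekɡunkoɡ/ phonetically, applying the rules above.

/k/ (word-initial) occurs immediately before a stressed vowel → [kʰ] by rule 1.
/o/ — not in any rule's target class → [o].
/s/ meets the environment for rule 4 (between two vowels) → [z].
/o/ — not in any rule's target class → [o].
/j/ (between /o/ and /d/): no rule targets it → [j].
/d/ (between /j/ and /e/) fails the environment for rule 2, so it stays [d].
/e/ — not in any rule's target class → [e].
/k/ (between /e/ and /ɡ/): rule 1 targets it, but not immediately before a stressed vowel → unchanged [k].
/ɡ/ (between /k/ and /u/): rule 2 targets it, but not word-finally → unchanged [ɡ].
/u/ — not in any rule's target class → [u].
/n/ — not in any rule's target class → [n].
/k/ — between /n/ and /o/; rule 1 does not apply here → [k].
/o/ — not in any rule's target class → [o].
/ɡ/ meets the environment for rule 2 (word-finally) → [k].

[ˈkʰozojdekɡunkok]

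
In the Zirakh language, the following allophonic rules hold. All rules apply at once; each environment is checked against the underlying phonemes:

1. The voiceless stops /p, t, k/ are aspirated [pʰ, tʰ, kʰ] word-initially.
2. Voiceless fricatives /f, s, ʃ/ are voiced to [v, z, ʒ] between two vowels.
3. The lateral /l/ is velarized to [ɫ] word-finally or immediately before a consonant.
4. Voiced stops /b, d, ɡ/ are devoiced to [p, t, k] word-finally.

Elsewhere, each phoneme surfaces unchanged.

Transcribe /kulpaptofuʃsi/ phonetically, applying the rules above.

Rule 1 applies to /k/ (word-initial: word-initially) → [kʰ].
/l/ (between /u/ and /p/) occurs word-finally or immediately before a consonant → [ɫ] by rule 3.
/p/ (between /l/ and /a/) fails the environment for rule 1, so it stays [p].
/p/ (between /a/ and /t/) fails the environment for rule 1, so it stays [p].
/t/ (between /p/ and /o/) fails the environment for rule 1, so it stays [t].
/f/ — between /o/ and /u/, between two vowels — surfaces as [v] (rule 2).
/ʃ/ (between /u/ and /s/) fails the environment for rule 2, so it stays [ʃ].
/s/ — between /ʃ/ and /i/; rule 2 does not apply here → [s].

[kʰuɫpaptovuʃsi]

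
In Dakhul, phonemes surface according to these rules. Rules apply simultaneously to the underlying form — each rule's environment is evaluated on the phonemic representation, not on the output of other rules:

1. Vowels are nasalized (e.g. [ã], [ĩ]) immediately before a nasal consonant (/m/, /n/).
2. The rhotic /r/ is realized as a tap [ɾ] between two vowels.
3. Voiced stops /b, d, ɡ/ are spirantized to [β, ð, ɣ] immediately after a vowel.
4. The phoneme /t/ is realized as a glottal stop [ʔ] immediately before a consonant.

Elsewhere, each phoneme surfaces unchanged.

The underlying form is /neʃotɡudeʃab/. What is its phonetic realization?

/n/ — not in any rule's target class → [n].
/e/ — between /n/ and /ʃ/; rule 1 does not apply here → [e].
/ʃ/ (between /e/ and /o/) is unaffected → [ʃ].
/o/ (between /ʃ/ and /t/): rule 1 targets it, but not before a nasal consonant → unchanged [o].
/t/ meets the environment for rule 4 (immediately before a consonant) → [ʔ].
/ɡ/ (between /t/ and /u/): rule 3 targets it, but not immediately after a vowel → unchanged [ɡ].
/u/ — between /ɡ/ and /d/; rule 1 does not apply here → [u].
/d/ meets the environment for rule 3 (immediately after a vowel) → [ð].
/e/ — between /d/ and /ʃ/; rule 1 does not apply here → [e].
/ʃ/ (between /e/ and /a/) is unaffected → [ʃ].
/a/ — between /ʃ/ and /b/; rule 1 does not apply here → [a].
/b/ — word-final, immediately after a vowel — surfaces as [β] (rule 3).

[neʃoʔɡuðeʃaβ]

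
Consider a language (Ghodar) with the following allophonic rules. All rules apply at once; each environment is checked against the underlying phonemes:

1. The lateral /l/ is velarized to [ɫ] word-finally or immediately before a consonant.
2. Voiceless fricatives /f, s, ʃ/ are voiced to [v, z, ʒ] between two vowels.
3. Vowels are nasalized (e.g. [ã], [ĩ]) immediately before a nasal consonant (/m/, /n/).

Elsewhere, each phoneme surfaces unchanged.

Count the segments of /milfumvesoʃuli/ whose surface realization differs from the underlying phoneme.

Segments that undergo a rule: /l/ → [ɫ] (rule 1); /u/ → [ũ] (rule 3); /s/ → [z] (rule 2); /ʃ/ → [ʒ] (rule 2).
All other segments surface unchanged.

4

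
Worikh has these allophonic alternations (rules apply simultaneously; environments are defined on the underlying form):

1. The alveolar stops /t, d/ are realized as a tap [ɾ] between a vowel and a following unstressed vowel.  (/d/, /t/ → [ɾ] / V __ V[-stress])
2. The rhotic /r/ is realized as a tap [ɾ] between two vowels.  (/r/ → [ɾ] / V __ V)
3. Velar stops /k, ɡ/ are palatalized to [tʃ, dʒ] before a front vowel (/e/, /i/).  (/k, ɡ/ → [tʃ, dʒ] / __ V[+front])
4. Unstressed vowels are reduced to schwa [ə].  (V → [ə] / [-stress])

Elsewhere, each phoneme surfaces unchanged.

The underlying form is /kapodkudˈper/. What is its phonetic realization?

/k/ — word-initial; rule 3 does not apply here → [k].
/a/ meets the environment for rule 4 (in an unstressed syllable) → [ə].
/p/ (between /a/ and /o/): no rule targets it → [p].
/o/ (between /p/ and /d/): in an unstressed syllable, so rule 4 applies → [ə].
/d/ (between /o/ and /k/): rule 1 targets it, but not between a vowel and a following unstressed vowel → unchanged [d].
/k/ — between /d/ and /u/; rule 3 does not apply here → [k].
/u/ meets the environment for rule 4 (in an unstressed syllable) → [ə].
/d/ (between /u/ and /p/) is in the target of rule 1 but the environment (between a vowel and a following unstressed vowel) is not met → [d].
/p/ (between /d/ and /e/) is unaffected → [p].
/e/ (between /p/ and /r/): rule 4 targets it, but not in an unstressed syllable → unchanged [e].
/r/ (word-final) is in the target of rule 2 but the environment (between two vowels) is not met → [r].

[kəpədkədˈper]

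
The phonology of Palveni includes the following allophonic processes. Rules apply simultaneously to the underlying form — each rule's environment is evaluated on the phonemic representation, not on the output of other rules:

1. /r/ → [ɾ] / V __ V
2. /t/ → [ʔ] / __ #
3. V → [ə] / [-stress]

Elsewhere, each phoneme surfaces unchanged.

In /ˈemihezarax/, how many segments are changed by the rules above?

5

Segments that undergo a rule: /i/ → [ə] (rule 3); /e/ → [ə] (rule 3); /a/ → [ə] (rule 3); /r/ → [ɾ] (rule 1); /a/ → [ə] (rule 3).
All other segments surface unchanged.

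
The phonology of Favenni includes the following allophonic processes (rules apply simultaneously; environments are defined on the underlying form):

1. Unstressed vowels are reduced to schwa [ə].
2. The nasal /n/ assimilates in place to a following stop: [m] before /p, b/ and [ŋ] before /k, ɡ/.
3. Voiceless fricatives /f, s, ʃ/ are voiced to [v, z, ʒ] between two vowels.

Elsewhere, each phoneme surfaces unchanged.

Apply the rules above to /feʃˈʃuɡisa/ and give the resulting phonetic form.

/f/ (word-initial): rule 3 targets it, but not between two vowels → unchanged [f].
Rule 1 applies to /e/ (between /f/ and /ʃ/: in an unstressed syllable) → [ə].
/ʃ/ (between /e/ and /ʃ/): rule 3 targets it, but not between two vowels → unchanged [ʃ].
/ʃ/ (between /ʃ/ and /u/) fails the environment for rule 3, so it stays [ʃ].
/u/ (between /ʃ/ and /ɡ/) fails the environment for rule 1, so it stays [u].
/ɡ/ (between /u/ and /i/): no rule targets it → [ɡ].
/i/ meets the environment for rule 1 (in an unstressed syllable) → [ə].
Rule 3 applies to /s/ (between /i/ and /a/: between two vowels) → [z].
/a/ meets the environment for rule 1 (in an unstressed syllable) → [ə].

[fəʃˈʃuɡəzə]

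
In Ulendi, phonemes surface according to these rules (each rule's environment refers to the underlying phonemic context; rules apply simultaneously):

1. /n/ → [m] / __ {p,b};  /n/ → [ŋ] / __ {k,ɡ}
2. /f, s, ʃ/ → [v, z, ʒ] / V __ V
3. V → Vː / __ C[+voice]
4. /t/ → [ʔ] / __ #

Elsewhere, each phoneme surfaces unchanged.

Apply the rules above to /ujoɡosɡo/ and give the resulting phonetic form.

[uːjoːɡosɡo]

/u/ — word-initial, before a voiced consonant — surfaces as [uː] (rule 3).
/o/ (between /j/ and /ɡ/) occurs before a voiced consonant → [oː] by rule 3.
/o/ (between /ɡ/ and /s/) is in the target of rule 3 but the environment (before a voiced consonant) is not met → [o].
/s/ — between /o/ and /ɡ/; rule 2 does not apply here → [s].
/o/ (word-final): rule 3 targets it, but not before a voiced consonant → unchanged [o].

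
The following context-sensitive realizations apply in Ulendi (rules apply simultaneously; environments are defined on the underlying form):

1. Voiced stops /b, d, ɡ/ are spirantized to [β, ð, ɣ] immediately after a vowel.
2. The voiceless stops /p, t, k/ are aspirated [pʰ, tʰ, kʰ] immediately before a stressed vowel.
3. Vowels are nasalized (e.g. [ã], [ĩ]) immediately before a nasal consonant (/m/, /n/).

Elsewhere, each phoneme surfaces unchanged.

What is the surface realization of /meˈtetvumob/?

[meˈtʰetvũmoβ]

/m/ (word-initial): no rule targets it → [m].
/e/ (between /m/ and /t/) is in the target of rule 3 but the environment (before a nasal consonant) is not met → [e].
Rule 2 applies to /t/ (between /e/ and /e/: immediately before a stressed vowel) → [tʰ].
/e/ (between /t/ and /t/) is in the target of rule 3 but the environment (before a nasal consonant) is not met → [e].
/t/ (between /e/ and /v/) is in the target of rule 2 but the environment (immediately before a stressed vowel) is not met → [t].
/v/ stays [v].
/u/ (between /v/ and /m/): before a nasal consonant, so rule 3 applies → [ũ].
/m/ (between /u/ and /o/): no rule targets it → [m].
/o/ (between /m/ and /b/): rule 3 targets it, but not before a nasal consonant → unchanged [o].
/b/ (word-final): immediately after a vowel, so rule 1 applies → [β].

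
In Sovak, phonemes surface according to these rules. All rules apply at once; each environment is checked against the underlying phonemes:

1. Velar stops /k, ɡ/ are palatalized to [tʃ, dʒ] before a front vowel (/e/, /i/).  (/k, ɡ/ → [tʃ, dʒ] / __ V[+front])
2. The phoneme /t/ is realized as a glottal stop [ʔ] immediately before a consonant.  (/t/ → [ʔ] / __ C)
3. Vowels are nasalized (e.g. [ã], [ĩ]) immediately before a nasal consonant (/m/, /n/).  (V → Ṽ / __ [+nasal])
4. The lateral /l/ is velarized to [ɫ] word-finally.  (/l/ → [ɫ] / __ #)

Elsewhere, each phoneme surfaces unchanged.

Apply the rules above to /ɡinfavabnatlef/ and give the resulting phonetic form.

[dʒĩnfavabnaʔlef]

/ɡ/ — word-initial, before a front vowel — surfaces as [dʒ] (rule 1).
/i/ meets the environment for rule 3 (before a nasal consonant) → [ĩ].
/a/ — between /f/ and /v/; rule 3 does not apply here → [a].
/a/ (between /v/ and /b/) is in the target of rule 3 but the environment (before a nasal consonant) is not met → [a].
/a/ — between /n/ and /t/; rule 3 does not apply here → [a].
/t/ meets the environment for rule 2 (immediately before a consonant) → [ʔ].
/l/ (between /t/ and /e/) fails the environment for rule 4, so it stays [l].
/e/ (between /l/ and /f/): rule 3 targets it, but not before a nasal consonant → unchanged [e].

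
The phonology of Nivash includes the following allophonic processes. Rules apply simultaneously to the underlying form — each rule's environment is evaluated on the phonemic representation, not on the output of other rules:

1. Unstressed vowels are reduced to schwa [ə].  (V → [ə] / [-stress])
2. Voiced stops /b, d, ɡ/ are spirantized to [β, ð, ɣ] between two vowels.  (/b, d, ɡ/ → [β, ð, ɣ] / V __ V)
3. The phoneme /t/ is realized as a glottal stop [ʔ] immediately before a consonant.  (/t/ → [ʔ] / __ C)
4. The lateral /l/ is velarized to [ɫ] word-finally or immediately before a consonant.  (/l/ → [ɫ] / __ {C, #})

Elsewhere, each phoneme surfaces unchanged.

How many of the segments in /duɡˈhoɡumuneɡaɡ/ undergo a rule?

Segments that undergo a rule: /u/ → [ə] (rule 1); /ɡ/ → [ɣ] (rule 2); /u/ → [ə] (rule 1); /u/ → [ə] (rule 1); /e/ → [ə] (rule 1); /ɡ/ → [ɣ] (rule 2); /a/ → [ə] (rule 1).
All other segments surface unchanged.

7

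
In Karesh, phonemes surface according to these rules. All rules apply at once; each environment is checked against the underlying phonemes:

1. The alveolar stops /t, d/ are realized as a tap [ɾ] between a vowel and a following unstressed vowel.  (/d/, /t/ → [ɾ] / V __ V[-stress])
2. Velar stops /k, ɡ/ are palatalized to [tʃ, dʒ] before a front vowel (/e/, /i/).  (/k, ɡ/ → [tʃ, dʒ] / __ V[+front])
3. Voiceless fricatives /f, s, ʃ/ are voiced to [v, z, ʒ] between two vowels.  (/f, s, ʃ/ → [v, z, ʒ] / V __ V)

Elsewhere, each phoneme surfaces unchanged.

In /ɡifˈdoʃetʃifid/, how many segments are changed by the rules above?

Segments that undergo a rule: /ɡ/ → [dʒ] (rule 2); /ʃ/ → [ʒ] (rule 3); /f/ → [v] (rule 3).
All other segments surface unchanged.

3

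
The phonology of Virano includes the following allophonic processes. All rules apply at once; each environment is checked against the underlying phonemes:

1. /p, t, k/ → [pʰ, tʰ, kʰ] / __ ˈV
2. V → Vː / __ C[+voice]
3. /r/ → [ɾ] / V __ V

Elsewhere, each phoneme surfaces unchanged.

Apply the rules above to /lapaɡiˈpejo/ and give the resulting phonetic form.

/l/ — not in any rule's target class → [l].
/a/ (between /l/ and /p/) is in the target of rule 2 but the environment (before a voiced consonant) is not met → [a].
/p/ (between /a/ and /a/) fails the environment for rule 1, so it stays [p].
/a/ — between /p/ and /ɡ/, before a voiced consonant — surfaces as [aː] (rule 2).
/ɡ/ — not in any rule's target class → [ɡ].
/i/ — between /ɡ/ and /p/; rule 2 does not apply here → [i].
/p/ (between /i/ and /e/): immediately before a stressed vowel, so rule 1 applies → [pʰ].
Rule 2 applies to /e/ (between /p/ and /j/: before a voiced consonant) → [eː].
/j/ (between /e/ and /o/) is unaffected → [j].
/o/ — word-final; rule 2 does not apply here → [o].

[lapaːɡiˈpʰeːjo]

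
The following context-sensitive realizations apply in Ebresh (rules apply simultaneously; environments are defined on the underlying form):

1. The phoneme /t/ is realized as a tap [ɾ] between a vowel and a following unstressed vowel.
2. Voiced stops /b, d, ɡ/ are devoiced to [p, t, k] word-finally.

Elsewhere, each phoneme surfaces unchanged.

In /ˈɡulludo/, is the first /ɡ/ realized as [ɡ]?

/ɡ/ (word-initial): rule 2 targets it, but not word-finally → unchanged [ɡ].
The actual realization is [ɡ], which matches [ɡ].

Yes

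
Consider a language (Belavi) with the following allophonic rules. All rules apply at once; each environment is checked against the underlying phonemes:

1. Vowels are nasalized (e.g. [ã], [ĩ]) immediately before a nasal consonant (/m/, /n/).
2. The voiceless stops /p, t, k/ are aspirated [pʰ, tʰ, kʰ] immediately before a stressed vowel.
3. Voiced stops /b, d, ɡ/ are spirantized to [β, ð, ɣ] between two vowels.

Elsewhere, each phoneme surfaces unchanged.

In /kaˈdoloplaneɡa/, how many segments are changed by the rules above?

3

Segments that undergo a rule: /d/ → [ð] (rule 3); /a/ → [ã] (rule 1); /ɡ/ → [ɣ] (rule 3).
All other segments surface unchanged.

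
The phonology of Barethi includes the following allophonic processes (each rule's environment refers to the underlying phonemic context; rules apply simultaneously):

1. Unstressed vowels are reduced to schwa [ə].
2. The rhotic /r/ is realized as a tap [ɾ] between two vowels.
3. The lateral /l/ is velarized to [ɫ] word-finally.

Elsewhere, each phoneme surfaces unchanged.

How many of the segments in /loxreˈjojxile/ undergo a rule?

4

Segments that undergo a rule: /o/ → [ə] (rule 1); /e/ → [ə] (rule 1); /i/ → [ə] (rule 1); /e/ → [ə] (rule 1).
All other segments surface unchanged.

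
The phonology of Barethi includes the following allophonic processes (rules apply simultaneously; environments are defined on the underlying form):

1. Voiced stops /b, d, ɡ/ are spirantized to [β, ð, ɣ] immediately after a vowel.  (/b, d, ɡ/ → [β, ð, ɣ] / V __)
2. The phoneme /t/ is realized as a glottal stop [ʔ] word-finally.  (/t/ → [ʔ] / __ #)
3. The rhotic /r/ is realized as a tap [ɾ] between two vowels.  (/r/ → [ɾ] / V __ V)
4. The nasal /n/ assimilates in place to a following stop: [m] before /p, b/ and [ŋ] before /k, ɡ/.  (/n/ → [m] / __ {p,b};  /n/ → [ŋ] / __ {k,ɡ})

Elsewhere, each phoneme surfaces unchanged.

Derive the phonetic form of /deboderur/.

[deβoðeɾur]

/d/ (word-initial) is in the target of rule 1 but the environment (immediately after a vowel) is not met → [d].
/e/ stays [e].
/b/ meets the environment for rule 1 (immediately after a vowel) → [β].
/o/ (between /b/ and /d/) is unaffected → [o].
Rule 1 applies to /d/ (between /o/ and /e/: immediately after a vowel) → [ð].
/e/ (between /d/ and /r/) is unaffected → [e].
Rule 3 applies to /r/ (between /e/ and /u/: between two vowels) → [ɾ].
/u/ (between /r/ and /r/) is unaffected → [u].
/r/ (word-final) fails the environment for rule 3, so it stays [r].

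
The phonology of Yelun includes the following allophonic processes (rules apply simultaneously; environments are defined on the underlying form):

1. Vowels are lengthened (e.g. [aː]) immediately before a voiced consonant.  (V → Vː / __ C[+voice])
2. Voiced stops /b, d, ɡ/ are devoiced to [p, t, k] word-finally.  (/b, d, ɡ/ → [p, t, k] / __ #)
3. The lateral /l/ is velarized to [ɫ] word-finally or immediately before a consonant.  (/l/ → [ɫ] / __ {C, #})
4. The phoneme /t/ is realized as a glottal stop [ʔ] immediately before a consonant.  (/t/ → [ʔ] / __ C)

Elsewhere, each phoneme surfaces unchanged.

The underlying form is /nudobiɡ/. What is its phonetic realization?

/n/ (word-initial): no rule targets it → [n].
/u/ (between /n/ and /d/): before a voiced consonant, so rule 1 applies → [uː].
/d/ (between /u/ and /o/) fails the environment for rule 2, so it stays [d].
/o/ — between /d/ and /b/, before a voiced consonant — surfaces as [oː] (rule 1).
/b/ (between /o/ and /i/): rule 2 targets it, but not word-finally → unchanged [b].
Rule 1 applies to /i/ (between /b/ and /ɡ/: before a voiced consonant) → [iː].
Rule 2 applies to /ɡ/ (word-final: word-finally) → [k].

[nuːdoːbiːk]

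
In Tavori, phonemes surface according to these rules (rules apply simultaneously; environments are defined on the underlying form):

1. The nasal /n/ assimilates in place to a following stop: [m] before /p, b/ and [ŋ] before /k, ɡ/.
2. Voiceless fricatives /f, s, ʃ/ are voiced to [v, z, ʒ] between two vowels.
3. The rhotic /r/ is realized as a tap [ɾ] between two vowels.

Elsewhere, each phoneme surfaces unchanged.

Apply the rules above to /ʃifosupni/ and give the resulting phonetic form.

[ʃivozupni]

/ʃ/ — word-initial; rule 2 does not apply here → [ʃ].
/i/ stays [i].
Rule 2 applies to /f/ (between /i/ and /o/: between two vowels) → [v].
/o/ (between /f/ and /s/) is unaffected → [o].
Rule 2 applies to /s/ (between /o/ and /u/: between two vowels) → [z].
/u/ (between /s/ and /p/) is unaffected → [u].
/p/ — not in any rule's target class → [p].
/n/ (between /p/ and /i/) fails the environment for rule 1, so it stays [n].
/i/ stays [i].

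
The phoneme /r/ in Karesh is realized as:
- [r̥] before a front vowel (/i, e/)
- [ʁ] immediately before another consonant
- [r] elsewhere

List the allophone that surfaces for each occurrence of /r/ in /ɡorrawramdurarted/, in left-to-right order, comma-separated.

[ʁ], [r], [r], [r], [ʁ]

Occurrence 1 (position 3): immediately before another consonant → [ʁ].
Occurrence 2 (position 4): no conditioning environment matches → elsewhere allophone [r].
Occurrence 3 (position 7): no conditioning environment matches → elsewhere allophone [r].
Occurrence 4 (position 12): no conditioning environment matches → elsewhere allophone [r].
Occurrence 5 (position 14): immediately before another consonant → [ʁ].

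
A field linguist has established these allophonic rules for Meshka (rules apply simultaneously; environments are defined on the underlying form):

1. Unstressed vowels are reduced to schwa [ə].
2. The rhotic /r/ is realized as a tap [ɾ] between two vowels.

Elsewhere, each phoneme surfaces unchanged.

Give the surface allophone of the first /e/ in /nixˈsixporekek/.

/e/ (between /r/ and /k/) occurs in an unstressed syllable → [ə] by rule 1.

[ə]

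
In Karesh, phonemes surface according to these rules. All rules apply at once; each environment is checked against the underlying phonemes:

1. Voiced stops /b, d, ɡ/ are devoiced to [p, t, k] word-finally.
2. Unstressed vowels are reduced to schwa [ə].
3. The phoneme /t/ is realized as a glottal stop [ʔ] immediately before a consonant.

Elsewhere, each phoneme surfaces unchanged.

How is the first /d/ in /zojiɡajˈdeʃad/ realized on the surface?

/d/ (between /j/ and /e/): rule 1 targets it, but not word-finally → unchanged [d].

[d]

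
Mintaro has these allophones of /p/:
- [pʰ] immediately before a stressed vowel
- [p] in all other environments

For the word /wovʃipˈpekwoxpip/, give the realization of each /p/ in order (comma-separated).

Occurrence 1 (position 6): no conditioning environment matches → elsewhere allophone [p].
Occurrence 2 (position 7): immediately before a stressed vowel → [pʰ].
Occurrence 3 (position 13): no conditioning environment matches → elsewhere allophone [p].
Occurrence 4 (position 15): no conditioning environment matches → elsewhere allophone [p].

[p], [pʰ], [p], [p]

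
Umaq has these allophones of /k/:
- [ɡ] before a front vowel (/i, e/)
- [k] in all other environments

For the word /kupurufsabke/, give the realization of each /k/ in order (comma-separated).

Occurrence 1 (position 1): no conditioning environment matches → elsewhere allophone [k].
Occurrence 2 (position 11): before a front vowel (/i, e/) → [ɡ].

[k], [ɡ]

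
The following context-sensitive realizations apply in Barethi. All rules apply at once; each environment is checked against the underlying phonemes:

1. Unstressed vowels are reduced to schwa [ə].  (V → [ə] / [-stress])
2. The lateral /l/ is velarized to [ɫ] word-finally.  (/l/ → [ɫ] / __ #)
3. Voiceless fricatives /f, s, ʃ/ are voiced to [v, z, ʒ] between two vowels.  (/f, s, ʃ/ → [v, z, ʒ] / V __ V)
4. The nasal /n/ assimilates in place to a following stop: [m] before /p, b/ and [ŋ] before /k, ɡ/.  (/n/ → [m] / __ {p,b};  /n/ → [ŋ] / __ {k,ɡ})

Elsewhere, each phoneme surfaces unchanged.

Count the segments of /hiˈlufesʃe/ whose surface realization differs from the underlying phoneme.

Segments that undergo a rule: /i/ → [ə] (rule 1); /f/ → [v] (rule 3); /e/ → [ə] (rule 1); /e/ → [ə] (rule 1).
All other segments surface unchanged.

4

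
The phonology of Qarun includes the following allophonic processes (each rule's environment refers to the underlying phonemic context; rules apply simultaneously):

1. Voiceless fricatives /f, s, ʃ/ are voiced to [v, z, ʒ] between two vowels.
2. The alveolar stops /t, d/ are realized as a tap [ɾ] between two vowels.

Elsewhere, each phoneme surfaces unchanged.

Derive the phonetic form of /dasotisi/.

/d/ (word-initial) is in the target of rule 2 but the environment (between two vowels) is not met → [d].
/a/ stays [a].
/s/ (between /a/ and /o/) occurs between two vowels → [z] by rule 1.
/o/ (between /s/ and /t/): no rule targets it → [o].
/t/ (between /o/ and /i/) occurs between two vowels → [ɾ] by rule 2.
/i/ (between /t/ and /s/) is unaffected → [i].
/s/ meets the environment for rule 1 (between two vowels) → [z].
/i/ stays [i].

[dazoɾizi]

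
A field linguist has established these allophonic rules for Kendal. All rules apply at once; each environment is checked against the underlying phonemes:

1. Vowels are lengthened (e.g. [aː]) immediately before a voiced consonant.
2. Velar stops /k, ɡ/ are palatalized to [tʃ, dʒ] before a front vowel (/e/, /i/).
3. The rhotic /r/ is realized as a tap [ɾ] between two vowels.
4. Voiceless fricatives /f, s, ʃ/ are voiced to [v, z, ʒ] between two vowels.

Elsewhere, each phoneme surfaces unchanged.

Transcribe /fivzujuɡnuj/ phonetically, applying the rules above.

[fiːvzuːjuːɡnuːj]

/f/ (word-initial) fails the environment for rule 4, so it stays [f].
/i/ (between /f/ and /v/): before a voiced consonant, so rule 1 applies → [iː].
/u/ (between /z/ and /j/) occurs before a voiced consonant → [uː] by rule 1.
/u/ meets the environment for rule 1 (before a voiced consonant) → [uː].
/ɡ/ (between /u/ and /n/) is in the target of rule 2 but the environment (before a front vowel) is not met → [ɡ].
/u/ (between /n/ and /j/) occurs before a voiced consonant → [uː] by rule 1.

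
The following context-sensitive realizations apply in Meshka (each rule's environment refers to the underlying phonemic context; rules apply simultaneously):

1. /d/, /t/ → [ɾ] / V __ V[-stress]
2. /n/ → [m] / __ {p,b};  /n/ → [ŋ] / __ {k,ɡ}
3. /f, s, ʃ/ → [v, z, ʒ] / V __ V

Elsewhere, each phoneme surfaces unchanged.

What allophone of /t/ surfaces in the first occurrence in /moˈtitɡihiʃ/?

[t]

/t/ (between /o/ and /i/) fails the environment for rule 1, so it stays [t].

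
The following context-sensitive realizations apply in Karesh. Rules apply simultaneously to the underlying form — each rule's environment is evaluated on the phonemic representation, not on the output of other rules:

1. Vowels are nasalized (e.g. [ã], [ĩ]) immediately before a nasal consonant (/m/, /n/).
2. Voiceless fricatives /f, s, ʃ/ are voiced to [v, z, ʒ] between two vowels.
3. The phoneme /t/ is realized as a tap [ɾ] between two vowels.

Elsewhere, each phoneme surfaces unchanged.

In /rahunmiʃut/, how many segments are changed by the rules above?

Segments that undergo a rule: /u/ → [ũ] (rule 1); /ʃ/ → [ʒ] (rule 2).
All other segments surface unchanged.

2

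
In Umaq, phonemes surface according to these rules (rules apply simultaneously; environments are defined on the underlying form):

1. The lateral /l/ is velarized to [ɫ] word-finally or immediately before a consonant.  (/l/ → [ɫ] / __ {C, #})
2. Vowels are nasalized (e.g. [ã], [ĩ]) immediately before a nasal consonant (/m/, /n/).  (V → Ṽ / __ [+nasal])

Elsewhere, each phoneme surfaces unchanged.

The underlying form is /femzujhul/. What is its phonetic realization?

/f/ (word-initial): no rule targets it → [f].
/e/ (between /f/ and /m/): before a nasal consonant, so rule 2 applies → [ẽ].
/m/ (between /e/ and /z/): no rule targets it → [m].
/z/ (between /m/ and /u/): no rule targets it → [z].
/u/ — between /z/ and /j/; rule 2 does not apply here → [u].
/j/ stays [j].
/h/ (between /j/ and /u/) is unaffected → [h].
/u/ (between /h/ and /l/) is in the target of rule 2 but the environment (before a nasal consonant) is not met → [u].
/l/ meets the environment for rule 1 (word-finally or immediately before a consonant) → [ɫ].

[fẽmzujhuɫ]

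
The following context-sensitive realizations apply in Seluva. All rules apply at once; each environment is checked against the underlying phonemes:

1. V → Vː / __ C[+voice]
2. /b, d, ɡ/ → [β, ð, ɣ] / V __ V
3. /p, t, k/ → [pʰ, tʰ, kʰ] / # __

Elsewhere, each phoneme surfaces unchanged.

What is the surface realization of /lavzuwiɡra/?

/l/ (word-initial): no rule targets it → [l].
/a/ meets the environment for rule 1 (before a voiced consonant) → [aː].
/v/ — not in any rule's target class → [v].
/z/ stays [z].
/u/ meets the environment for rule 1 (before a voiced consonant) → [uː].
/w/ — not in any rule's target class → [w].
Rule 1 applies to /i/ (between /w/ and /ɡ/: before a voiced consonant) → [iː].
/ɡ/ — between /i/ and /r/; rule 2 does not apply here → [ɡ].
/r/ (between /ɡ/ and /a/) is unaffected → [r].
/a/ — word-final; rule 1 does not apply here → [a].

[laːvzuːwiːɡra]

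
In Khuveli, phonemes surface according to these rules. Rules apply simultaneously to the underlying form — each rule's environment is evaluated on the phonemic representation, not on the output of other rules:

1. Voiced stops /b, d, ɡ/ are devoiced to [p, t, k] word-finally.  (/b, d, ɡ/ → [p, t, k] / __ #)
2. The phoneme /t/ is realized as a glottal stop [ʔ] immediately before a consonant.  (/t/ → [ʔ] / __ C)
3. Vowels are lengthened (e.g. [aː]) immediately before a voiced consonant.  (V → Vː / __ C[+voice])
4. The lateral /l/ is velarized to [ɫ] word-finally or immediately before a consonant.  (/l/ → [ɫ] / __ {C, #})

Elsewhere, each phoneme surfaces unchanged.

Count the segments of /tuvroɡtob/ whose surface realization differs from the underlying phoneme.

4

Segments that undergo a rule: /u/ → [uː] (rule 3); /o/ → [oː] (rule 3); /o/ → [oː] (rule 3); /b/ → [p] (rule 1).
All other segments surface unchanged.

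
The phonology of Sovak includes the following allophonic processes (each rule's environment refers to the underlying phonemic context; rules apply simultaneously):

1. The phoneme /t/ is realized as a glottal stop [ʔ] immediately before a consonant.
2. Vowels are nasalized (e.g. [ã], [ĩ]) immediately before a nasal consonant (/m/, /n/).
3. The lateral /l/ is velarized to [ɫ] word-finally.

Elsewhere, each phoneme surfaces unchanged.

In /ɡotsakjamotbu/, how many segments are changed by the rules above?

Segments that undergo a rule: /t/ → [ʔ] (rule 1); /a/ → [ã] (rule 2); /t/ → [ʔ] (rule 1).
All other segments surface unchanged.

3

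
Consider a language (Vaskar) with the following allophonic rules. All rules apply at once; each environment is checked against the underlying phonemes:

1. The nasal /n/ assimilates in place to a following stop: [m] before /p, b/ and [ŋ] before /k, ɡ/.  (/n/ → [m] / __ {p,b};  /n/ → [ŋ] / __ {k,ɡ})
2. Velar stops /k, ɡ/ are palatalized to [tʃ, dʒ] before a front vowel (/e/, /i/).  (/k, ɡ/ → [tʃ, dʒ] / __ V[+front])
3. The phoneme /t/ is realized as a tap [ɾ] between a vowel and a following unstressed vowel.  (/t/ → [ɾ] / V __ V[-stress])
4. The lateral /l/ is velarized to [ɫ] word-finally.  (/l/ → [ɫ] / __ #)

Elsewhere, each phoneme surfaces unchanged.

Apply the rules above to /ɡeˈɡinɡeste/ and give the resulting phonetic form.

/ɡ/ meets the environment for rule 2 (before a front vowel) → [dʒ].
/e/ stays [e].
/ɡ/ (between /e/ and /i/) occurs before a front vowel → [dʒ] by rule 2.
/i/ (between /ɡ/ and /n/): no rule targets it → [i].
/n/ (between /i/ and /ɡ/): before a labial or velar stop, so rule 1 applies → [ŋ].
/ɡ/ meets the environment for rule 2 (before a front vowel) → [dʒ].
/e/ (between /ɡ/ and /s/): no rule targets it → [e].
/s/ (between /e/ and /t/) is unaffected → [s].
/t/ (between /s/ and /e/) fails the environment for rule 3, so it stays [t].
/e/ stays [e].

[dʒeˈdʒiŋdʒeste]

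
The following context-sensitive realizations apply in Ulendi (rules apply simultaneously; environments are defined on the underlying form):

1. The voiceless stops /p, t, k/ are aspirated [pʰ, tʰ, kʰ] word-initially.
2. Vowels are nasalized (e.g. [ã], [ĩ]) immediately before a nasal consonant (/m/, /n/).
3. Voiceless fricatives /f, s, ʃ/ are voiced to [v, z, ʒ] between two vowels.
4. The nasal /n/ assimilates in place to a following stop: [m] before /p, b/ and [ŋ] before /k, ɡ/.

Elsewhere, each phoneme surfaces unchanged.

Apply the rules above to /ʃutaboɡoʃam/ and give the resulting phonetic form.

[ʃutaboɡoʒãm]

/ʃ/ (word-initial) is in the target of rule 3 but the environment (between two vowels) is not met → [ʃ].
/u/ (between /ʃ/ and /t/) fails the environment for rule 2, so it stays [u].
/t/ (between /u/ and /a/): rule 1 targets it, but not word-initially → unchanged [t].
/a/ (between /t/ and /b/) fails the environment for rule 2, so it stays [a].
/b/ stays [b].
/o/ (between /b/ and /ɡ/): rule 2 targets it, but not before a nasal consonant → unchanged [o].
/ɡ/ (between /o/ and /o/): no rule targets it → [ɡ].
/o/ (between /ɡ/ and /ʃ/) fails the environment for rule 2, so it stays [o].
Rule 3 applies to /ʃ/ (between /o/ and /a/: between two vowels) → [ʒ].
/a/ (between /ʃ/ and /m/): before a nasal consonant, so rule 2 applies → [ã].
/m/ (word-final): no rule targets it → [m].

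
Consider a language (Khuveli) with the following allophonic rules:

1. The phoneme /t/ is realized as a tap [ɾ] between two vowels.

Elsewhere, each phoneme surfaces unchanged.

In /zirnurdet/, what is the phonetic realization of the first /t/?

/t/ (word-final) is in the target of rule 1 but the environment (between two vowels) is not met → [t].

[t]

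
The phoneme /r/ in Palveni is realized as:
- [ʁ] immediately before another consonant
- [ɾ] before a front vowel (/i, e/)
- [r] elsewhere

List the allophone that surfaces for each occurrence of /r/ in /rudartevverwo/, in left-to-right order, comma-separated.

[r], [ʁ], [ʁ]

Occurrence 1 (position 1): no conditioning environment matches → elsewhere allophone [r].
Occurrence 2 (position 5): immediately before another consonant → [ʁ].
Occurrence 3 (position 11): immediately before another consonant → [ʁ].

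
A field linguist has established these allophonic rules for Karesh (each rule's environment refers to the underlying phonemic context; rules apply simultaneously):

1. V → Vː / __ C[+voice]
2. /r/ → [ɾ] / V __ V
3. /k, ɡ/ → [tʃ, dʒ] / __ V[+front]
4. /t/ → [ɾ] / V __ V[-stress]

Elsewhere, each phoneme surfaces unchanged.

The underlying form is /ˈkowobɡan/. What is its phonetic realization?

[ˈkoːwoːbɡaːn]

/k/ (word-initial) fails the environment for rule 3, so it stays [k].
/o/ — between /k/ and /w/, before a voiced consonant — surfaces as [oː] (rule 1).
Rule 1 applies to /o/ (between /w/ and /b/: before a voiced consonant) → [oː].
/ɡ/ (between /b/ and /a/): rule 3 targets it, but not before a front vowel → unchanged [ɡ].
/a/ (between /ɡ/ and /n/) occurs before a voiced consonant → [aː] by rule 1.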